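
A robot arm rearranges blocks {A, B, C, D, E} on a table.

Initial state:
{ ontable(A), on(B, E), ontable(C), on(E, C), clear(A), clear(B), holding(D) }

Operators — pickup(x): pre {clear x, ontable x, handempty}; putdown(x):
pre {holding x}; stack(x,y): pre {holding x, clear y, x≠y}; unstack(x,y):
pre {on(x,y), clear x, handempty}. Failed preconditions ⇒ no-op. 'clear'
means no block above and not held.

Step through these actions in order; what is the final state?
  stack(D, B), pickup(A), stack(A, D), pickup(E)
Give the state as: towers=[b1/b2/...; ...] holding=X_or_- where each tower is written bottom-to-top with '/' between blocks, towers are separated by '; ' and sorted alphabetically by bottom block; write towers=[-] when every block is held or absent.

step 1 (stack(D, B)): towers=[A; C/E/B/D] holding=-
step 2 (pickup(A)): towers=[C/E/B/D] holding=A
step 3 (stack(A, D)): towers=[C/E/B/D/A] holding=-
step 4 (pickup(E)) [no-op]: towers=[C/E/B/D/A] holding=-

towers=[C/E/B/D/A] holding=-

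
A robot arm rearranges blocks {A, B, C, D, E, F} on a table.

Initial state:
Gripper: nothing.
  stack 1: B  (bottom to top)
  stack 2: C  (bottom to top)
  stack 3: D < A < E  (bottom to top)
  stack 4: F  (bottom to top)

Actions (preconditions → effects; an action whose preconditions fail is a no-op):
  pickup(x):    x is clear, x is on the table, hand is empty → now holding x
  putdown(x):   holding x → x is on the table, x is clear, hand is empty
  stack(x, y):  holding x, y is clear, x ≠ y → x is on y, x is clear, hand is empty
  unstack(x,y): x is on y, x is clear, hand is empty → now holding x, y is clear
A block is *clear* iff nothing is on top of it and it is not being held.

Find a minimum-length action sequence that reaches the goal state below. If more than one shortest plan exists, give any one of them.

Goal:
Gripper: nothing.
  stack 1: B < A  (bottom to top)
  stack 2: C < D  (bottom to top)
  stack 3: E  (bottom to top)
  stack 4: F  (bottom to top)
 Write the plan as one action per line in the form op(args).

unstack(E, A)
putdown(E)
unstack(A, D)
stack(A, B)
pickup(D)
stack(D, C)

step 1 (unstack(E, A)): towers=[B; C; D/A; F] holding=E
step 2 (putdown(E)): towers=[B; C; D/A; E; F] holding=-
step 3 (unstack(A, D)): towers=[B; C; D; E; F] holding=A
step 4 (stack(A, B)): towers=[B/A; C; D; E; F] holding=-
step 5 (pickup(D)): towers=[B/A; C; E; F] holding=D
step 6 (stack(D, C)): towers=[B/A; C/D; E; F] holding=-
goal check: towers=[B/A; C/D; E; F] holding=- — reached (length 6, optimal by BFS)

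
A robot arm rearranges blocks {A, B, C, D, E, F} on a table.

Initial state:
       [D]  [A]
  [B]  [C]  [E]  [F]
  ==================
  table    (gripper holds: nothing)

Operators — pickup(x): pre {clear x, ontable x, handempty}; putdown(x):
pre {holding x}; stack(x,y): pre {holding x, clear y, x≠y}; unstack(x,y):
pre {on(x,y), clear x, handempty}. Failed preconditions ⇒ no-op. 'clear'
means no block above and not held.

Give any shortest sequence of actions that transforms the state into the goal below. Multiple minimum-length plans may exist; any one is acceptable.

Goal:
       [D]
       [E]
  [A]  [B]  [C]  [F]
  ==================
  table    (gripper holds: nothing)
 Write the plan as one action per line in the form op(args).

unstack(A, E)
putdown(A)
pickup(E)
stack(E, B)
unstack(D, C)
stack(D, E)

step 1 (unstack(A, E)): towers=[B; C/D; E; F] holding=A
step 2 (putdown(A)): towers=[A; B; C/D; E; F] holding=-
step 3 (pickup(E)): towers=[A; B; C/D; F] holding=E
step 4 (stack(E, B)): towers=[A; B/E; C/D; F] holding=-
step 5 (unstack(D, C)): towers=[A; B/E; C; F] holding=D
step 6 (stack(D, E)): towers=[A; B/E/D; C; F] holding=-
goal check: towers=[A; B/E/D; C; F] holding=- — reached (length 6, optimal by BFS)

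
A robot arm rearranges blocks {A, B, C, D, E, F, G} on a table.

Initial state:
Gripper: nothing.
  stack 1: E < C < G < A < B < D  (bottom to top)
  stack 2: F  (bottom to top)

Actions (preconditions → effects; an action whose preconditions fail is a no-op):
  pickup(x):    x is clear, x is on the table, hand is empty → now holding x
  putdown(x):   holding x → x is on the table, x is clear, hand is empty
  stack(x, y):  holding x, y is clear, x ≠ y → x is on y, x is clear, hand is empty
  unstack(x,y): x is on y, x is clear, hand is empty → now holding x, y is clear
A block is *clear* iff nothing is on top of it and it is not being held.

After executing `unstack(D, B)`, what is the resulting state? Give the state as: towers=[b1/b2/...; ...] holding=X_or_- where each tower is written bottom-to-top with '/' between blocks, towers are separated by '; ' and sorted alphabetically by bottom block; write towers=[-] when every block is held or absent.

before: towers=[E/C/G/A/B/D; F] holding=-
pre[unstack(D, B)]: on(D,B) yes, clear(D) yes, handempty yes
all met → apply unstack(D, B)
after:  towers=[E/C/G/A/B; F] holding=D

towers=[E/C/G/A/B; F] holding=D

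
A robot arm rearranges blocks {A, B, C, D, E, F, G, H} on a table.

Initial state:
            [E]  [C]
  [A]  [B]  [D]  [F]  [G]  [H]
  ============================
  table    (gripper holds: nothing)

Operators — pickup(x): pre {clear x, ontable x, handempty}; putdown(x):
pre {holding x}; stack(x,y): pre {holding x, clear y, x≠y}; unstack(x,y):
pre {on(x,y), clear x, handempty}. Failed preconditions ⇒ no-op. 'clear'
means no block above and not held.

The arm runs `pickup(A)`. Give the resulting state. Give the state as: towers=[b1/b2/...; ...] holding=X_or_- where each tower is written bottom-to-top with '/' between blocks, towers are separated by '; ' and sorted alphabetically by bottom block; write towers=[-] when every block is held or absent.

towers=[B; D/E; F/C; G; H] holding=A

before: towers=[A; B; D/E; F/C; G; H] holding=-
pre[pickup(A)]: clear(A) ✓, ontable(A) ✓, handempty ✓
all met → apply pickup(A)
after:  towers=[B; D/E; F/C; G; H] holding=A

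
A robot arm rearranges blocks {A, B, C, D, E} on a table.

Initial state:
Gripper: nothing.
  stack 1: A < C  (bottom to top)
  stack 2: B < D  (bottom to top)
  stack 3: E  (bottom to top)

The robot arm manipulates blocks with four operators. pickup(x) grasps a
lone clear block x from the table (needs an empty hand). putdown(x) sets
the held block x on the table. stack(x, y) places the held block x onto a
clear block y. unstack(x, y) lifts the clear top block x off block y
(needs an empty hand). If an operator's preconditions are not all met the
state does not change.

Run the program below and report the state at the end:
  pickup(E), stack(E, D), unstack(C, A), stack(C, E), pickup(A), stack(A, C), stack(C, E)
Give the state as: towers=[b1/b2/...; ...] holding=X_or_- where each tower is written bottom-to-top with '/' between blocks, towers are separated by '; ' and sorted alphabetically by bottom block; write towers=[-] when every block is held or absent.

towers=[B/D/E/C/A] holding=-

step 1 (pickup(E)): towers=[A/C; B/D] holding=E
step 2 (stack(E, D)): towers=[A/C; B/D/E] holding=-
step 3 (unstack(C, A)): towers=[A; B/D/E] holding=C
step 4 (stack(C, E)): towers=[A; B/D/E/C] holding=-
step 5 (pickup(A)): towers=[B/D/E/C] holding=A
step 6 (stack(A, C)): towers=[B/D/E/C/A] holding=-
step 7 (stack(C, E)) [no-op]: towers=[B/D/E/C/A] holding=-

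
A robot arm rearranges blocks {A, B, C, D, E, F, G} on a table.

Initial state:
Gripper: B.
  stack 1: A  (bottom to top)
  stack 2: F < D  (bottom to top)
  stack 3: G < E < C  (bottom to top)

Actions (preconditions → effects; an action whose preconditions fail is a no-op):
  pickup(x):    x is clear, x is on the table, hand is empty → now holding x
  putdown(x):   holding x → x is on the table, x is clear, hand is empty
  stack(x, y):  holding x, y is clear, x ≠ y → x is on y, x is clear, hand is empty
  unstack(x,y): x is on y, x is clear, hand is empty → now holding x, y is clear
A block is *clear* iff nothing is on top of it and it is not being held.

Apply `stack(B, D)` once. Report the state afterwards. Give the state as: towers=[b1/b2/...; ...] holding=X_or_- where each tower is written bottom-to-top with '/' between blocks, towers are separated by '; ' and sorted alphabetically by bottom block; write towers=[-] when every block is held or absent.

towers=[A; F/D/B; G/E/C] holding=-

before: towers=[A; F/D; G/E/C] holding=B
pre[stack(B, D)]: holding(B) ✓, clear(D) ✓, B≠D ✓
all met → apply stack(B, D)
after:  towers=[A; F/D/B; G/E/C] holding=-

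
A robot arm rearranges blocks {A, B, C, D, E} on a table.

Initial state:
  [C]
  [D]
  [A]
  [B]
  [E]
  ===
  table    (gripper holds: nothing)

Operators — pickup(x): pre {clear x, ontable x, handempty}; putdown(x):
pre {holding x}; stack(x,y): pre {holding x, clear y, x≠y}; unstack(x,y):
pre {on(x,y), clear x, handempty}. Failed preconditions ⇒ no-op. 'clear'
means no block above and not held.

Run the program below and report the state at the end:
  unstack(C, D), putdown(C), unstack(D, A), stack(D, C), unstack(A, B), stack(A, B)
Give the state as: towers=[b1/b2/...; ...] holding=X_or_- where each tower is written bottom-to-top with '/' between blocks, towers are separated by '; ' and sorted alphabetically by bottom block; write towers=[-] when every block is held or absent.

step 1 (unstack(C, D)): towers=[E/B/A/D] holding=C
step 2 (putdown(C)): towers=[C; E/B/A/D] holding=-
step 3 (unstack(D, A)): towers=[C; E/B/A] holding=D
step 4 (stack(D, C)): towers=[C/D; E/B/A] holding=-
step 5 (unstack(A, B)): towers=[C/D; E/B] holding=A
step 6 (stack(A, B)): towers=[C/D; E/B/A] holding=-

towers=[C/D; E/B/A] holding=-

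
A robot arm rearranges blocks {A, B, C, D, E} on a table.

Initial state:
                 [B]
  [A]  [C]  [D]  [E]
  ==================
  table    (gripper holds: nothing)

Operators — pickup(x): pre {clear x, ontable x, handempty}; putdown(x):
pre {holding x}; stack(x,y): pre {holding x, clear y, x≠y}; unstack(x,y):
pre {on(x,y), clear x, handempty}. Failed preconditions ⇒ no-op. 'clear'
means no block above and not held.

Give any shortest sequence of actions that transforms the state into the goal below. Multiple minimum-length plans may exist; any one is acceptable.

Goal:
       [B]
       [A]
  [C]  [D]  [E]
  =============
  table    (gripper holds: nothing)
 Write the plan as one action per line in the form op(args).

step 1 (pickup(A)): towers=[C; D; E/B] holding=A
step 2 (stack(A, D)): towers=[C; D/A; E/B] holding=-
step 3 (unstack(B, E)): towers=[C; D/A; E] holding=B
step 4 (stack(B, A)): towers=[C; D/A/B; E] holding=-
goal check: towers=[C; D/A/B; E] holding=- — reached (length 4, optimal by BFS)

pickup(A)
stack(A, D)
unstack(B, E)
stack(B, A)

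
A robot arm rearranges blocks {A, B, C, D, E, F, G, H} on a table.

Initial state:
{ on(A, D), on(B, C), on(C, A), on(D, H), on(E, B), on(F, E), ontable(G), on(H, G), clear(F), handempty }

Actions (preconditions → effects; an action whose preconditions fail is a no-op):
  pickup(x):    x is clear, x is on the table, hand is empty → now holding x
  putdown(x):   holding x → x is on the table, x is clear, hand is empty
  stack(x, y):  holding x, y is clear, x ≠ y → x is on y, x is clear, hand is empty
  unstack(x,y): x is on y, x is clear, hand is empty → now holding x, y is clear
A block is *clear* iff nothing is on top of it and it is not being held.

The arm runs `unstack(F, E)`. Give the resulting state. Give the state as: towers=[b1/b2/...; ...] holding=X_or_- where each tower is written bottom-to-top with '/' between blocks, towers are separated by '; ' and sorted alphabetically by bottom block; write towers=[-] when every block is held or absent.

towers=[G/H/D/A/C/B/E] holding=F

before: towers=[G/H/D/A/C/B/E/F] holding=-
pre[unstack(F, E)]: on(F,E) yes, clear(F) yes, handempty yes
all met → apply unstack(F, E)
after:  towers=[G/H/D/A/C/B/E] holding=F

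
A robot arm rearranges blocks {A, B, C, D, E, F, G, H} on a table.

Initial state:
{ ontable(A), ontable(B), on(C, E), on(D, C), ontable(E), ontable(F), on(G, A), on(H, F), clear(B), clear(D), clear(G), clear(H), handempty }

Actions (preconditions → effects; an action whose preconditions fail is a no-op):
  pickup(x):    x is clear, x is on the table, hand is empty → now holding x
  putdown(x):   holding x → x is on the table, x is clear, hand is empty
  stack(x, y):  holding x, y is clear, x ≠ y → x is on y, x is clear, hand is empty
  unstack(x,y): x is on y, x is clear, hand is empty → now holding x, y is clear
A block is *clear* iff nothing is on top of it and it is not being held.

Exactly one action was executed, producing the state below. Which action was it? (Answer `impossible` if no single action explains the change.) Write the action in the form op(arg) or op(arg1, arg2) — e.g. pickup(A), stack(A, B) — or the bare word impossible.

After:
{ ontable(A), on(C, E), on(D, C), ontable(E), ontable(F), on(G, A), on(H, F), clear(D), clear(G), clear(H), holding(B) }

pickup(B)

target: towers=[A/G; E/C/D; F/H] holding=B
     unstack(G, A) → towers=[A; B; E/C/D; F/H] holding=G
     unstack(H, F) → towers=[A/G; B; E/C/D; F] holding=H
         pickup(B) → towers=[A/G; E/C/D; F/H] holding=B  ← match
     unstack(D, C) → towers=[A/G; B; E/C; F/H] holding=D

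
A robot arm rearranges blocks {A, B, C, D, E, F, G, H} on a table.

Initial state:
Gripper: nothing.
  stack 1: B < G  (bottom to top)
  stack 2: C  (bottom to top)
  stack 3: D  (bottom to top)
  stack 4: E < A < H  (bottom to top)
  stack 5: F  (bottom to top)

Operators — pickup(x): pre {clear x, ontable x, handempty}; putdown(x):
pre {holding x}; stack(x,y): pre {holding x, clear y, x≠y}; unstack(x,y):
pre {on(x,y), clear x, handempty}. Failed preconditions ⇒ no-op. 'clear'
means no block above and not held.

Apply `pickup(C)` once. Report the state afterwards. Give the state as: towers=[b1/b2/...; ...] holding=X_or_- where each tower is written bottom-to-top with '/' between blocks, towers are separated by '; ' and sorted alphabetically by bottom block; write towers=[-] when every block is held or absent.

towers=[B/G; D; E/A/H; F] holding=C

before: towers=[B/G; C; D; E/A/H; F] holding=-
pre[pickup(C)]: clear(C) ok, ontable(C) ok, handempty ok
all met → apply pickup(C)
after:  towers=[B/G; D; E/A/H; F] holding=C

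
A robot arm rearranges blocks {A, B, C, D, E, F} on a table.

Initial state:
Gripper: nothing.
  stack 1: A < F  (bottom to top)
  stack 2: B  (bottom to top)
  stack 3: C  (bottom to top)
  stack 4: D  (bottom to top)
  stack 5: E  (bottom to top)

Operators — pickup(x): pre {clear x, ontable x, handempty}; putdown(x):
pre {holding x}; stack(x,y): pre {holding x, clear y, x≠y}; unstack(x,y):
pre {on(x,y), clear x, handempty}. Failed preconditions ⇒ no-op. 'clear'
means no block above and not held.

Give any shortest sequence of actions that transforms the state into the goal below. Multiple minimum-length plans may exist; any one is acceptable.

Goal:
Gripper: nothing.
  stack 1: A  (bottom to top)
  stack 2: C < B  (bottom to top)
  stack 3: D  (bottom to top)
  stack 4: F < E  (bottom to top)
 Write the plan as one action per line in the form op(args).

step 1 (pickup(B)): towers=[A/F; C; D; E] holding=B
step 2 (stack(B, C)): towers=[A/F; C/B; D; E] holding=-
step 3 (unstack(F, A)): towers=[A; C/B; D; E] holding=F
step 4 (putdown(F)): towers=[A; C/B; D; E; F] holding=-
step 5 (pickup(E)): towers=[A; C/B; D; F] holding=E
step 6 (stack(E, F)): towers=[A; C/B; D; F/E] holding=-
goal check: towers=[A; C/B; D; F/E] holding=- — reached (length 6, optimal by BFS)

pickup(B)
stack(B, C)
unstack(F, A)
putdown(F)
pickup(E)
stack(E, F)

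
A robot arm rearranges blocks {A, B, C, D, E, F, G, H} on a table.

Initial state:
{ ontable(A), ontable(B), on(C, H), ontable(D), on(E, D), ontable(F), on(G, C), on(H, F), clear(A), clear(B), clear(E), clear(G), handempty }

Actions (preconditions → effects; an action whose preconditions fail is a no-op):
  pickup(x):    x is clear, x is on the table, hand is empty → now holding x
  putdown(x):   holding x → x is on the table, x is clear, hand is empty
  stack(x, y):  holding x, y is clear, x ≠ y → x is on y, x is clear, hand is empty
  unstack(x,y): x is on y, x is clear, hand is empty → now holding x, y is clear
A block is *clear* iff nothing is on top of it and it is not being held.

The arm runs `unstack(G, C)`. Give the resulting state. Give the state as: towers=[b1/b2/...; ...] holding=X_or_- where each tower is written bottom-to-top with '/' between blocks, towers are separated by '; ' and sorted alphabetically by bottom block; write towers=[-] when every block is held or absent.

towers=[A; B; D/E; F/H/C] holding=G

before: towers=[A; B; D/E; F/H/C/G] holding=-
pre[unstack(G, C)]: on(G,C) ok, clear(G) ok, handempty ok
all met → apply unstack(G, C)
after:  towers=[A; B; D/E; F/H/C] holding=G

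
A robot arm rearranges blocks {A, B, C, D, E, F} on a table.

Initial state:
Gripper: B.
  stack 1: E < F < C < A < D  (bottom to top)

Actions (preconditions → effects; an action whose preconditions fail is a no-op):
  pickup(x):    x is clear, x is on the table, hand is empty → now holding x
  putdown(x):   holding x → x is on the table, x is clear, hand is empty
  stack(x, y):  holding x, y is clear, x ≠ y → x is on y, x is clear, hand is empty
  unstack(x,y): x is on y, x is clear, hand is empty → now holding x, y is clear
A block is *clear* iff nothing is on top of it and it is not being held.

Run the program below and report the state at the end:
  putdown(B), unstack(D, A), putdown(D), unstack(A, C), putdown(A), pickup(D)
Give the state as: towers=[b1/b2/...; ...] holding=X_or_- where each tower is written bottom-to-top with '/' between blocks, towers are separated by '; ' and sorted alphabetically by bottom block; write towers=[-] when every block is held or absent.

step 1 (putdown(B)): towers=[B; E/F/C/A/D] holding=-
step 2 (unstack(D, A)): towers=[B; E/F/C/A] holding=D
step 3 (putdown(D)): towers=[B; D; E/F/C/A] holding=-
step 4 (unstack(A, C)): towers=[B; D; E/F/C] holding=A
step 5 (putdown(A)): towers=[A; B; D; E/F/C] holding=-
step 6 (pickup(D)): towers=[A; B; E/F/C] holding=D

towers=[A; B; E/F/C] holding=D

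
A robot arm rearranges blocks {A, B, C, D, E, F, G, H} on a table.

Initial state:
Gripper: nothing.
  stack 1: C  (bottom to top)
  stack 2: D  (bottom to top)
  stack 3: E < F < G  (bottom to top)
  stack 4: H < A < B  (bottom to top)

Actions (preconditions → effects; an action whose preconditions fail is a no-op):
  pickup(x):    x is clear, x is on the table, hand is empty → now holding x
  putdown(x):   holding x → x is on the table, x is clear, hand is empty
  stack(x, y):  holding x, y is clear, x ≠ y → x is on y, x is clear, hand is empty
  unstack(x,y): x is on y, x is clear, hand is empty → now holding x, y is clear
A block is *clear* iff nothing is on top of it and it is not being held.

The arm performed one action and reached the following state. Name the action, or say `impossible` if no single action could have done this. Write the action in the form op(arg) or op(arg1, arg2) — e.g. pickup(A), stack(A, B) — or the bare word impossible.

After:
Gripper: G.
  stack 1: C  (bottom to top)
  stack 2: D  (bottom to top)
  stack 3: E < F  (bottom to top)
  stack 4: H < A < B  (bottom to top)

target: towers=[C; D; E/F; H/A/B] holding=G
     unstack(G, F) → towers=[C; D; E/F; H/A/B] holding=G  ← match
     unstack(B, A) → towers=[C; D; E/F/G; H/A] holding=B
         pickup(D) → towers=[C; E/F/G; H/A/B] holding=D
         pickup(C) → towers=[D; E/F/G; H/A/B] holding=C

unstack(G, F)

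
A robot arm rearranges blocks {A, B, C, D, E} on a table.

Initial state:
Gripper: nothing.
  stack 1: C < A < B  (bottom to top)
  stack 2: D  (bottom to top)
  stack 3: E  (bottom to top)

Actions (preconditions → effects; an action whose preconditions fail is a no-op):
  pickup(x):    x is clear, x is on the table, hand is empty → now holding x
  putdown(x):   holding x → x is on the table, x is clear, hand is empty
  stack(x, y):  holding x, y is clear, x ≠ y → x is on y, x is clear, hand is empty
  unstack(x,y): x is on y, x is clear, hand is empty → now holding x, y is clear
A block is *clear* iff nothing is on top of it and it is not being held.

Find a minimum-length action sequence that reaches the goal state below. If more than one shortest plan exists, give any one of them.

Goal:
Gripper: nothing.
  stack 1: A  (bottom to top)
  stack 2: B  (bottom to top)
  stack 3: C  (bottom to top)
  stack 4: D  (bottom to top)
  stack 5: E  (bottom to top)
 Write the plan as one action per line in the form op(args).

step 1 (unstack(B, A)): towers=[C/A; D; E] holding=B
step 2 (putdown(B)): towers=[B; C/A; D; E] holding=-
step 3 (unstack(A, C)): towers=[B; C; D; E] holding=A
step 4 (putdown(A)): towers=[A; B; C; D; E] holding=-
goal check: towers=[A; B; C; D; E] holding=- — reached (length 4, optimal by BFS)

unstack(B, A)
putdown(B)
unstack(A, C)
putdown(A)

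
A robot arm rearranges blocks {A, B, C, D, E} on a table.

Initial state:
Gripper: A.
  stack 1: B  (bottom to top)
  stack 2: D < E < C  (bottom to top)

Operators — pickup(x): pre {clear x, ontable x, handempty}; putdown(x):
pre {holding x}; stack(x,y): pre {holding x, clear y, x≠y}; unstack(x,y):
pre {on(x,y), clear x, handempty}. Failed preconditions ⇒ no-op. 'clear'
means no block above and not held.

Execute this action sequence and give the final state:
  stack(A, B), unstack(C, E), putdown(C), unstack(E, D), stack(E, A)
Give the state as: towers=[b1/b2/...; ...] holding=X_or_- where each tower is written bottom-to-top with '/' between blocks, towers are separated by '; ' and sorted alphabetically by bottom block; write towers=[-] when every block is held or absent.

step 1 (stack(A, B)): towers=[B/A; D/E/C] holding=-
step 2 (unstack(C, E)): towers=[B/A; D/E] holding=C
step 3 (putdown(C)): towers=[B/A; C; D/E] holding=-
step 4 (unstack(E, D)): towers=[B/A; C; D] holding=E
step 5 (stack(E, A)): towers=[B/A/E; C; D] holding=-

towers=[B/A/E; C; D] holding=-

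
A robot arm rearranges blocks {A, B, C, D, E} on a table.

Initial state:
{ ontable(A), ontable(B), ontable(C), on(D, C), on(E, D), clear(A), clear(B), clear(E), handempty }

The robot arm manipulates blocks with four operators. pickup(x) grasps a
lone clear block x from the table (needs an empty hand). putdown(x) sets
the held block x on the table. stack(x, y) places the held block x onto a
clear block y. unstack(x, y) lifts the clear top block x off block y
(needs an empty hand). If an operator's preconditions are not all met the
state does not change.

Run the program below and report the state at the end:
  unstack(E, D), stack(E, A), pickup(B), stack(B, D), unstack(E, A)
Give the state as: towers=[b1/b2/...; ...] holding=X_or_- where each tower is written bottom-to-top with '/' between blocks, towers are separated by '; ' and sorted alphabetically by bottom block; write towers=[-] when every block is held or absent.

towers=[A; C/D/B] holding=E

step 1 (unstack(E, D)): towers=[A; B; C/D] holding=E
step 2 (stack(E, A)): towers=[A/E; B; C/D] holding=-
step 3 (pickup(B)): towers=[A/E; C/D] holding=B
step 4 (stack(B, D)): towers=[A/E; C/D/B] holding=-
step 5 (unstack(E, A)): towers=[A; C/D/B] holding=E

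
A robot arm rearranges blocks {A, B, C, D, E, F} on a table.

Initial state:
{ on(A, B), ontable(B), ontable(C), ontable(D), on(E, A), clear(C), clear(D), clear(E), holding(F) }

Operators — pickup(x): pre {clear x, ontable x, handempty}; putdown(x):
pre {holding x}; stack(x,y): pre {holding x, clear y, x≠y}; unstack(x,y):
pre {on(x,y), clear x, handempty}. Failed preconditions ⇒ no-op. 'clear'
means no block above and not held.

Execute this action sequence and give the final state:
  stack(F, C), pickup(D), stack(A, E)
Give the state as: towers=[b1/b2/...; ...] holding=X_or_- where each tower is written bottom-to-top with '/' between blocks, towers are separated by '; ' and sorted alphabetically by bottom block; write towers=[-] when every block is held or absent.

step 1 (stack(F, C)): towers=[B/A/E; C/F; D] holding=-
step 2 (pickup(D)): towers=[B/A/E; C/F] holding=D
step 3 (stack(A, E)) [no-op]: towers=[B/A/E; C/F] holding=D

towers=[B/A/E; C/F] holding=D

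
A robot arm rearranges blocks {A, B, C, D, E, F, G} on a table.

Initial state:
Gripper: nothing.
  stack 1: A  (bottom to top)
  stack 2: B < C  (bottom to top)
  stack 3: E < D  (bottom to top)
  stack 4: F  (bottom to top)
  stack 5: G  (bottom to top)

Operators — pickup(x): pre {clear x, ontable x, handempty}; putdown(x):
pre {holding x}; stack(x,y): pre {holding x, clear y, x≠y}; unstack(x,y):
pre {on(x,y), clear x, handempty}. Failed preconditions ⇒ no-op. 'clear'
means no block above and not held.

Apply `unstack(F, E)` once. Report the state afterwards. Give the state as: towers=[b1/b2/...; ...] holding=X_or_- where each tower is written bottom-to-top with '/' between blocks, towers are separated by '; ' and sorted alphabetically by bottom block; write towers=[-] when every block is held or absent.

towers=[A; B/C; E/D; F; G] holding=-

before: towers=[A; B/C; E/D; F; G] holding=-
pre[unstack(F, E)]: on(F,E) fail, clear(F) ok, handempty ok
on(F,E) unmet → unstack(F, E) is a no-op
after:  towers=[A; B/C; E/D; F; G] holding=-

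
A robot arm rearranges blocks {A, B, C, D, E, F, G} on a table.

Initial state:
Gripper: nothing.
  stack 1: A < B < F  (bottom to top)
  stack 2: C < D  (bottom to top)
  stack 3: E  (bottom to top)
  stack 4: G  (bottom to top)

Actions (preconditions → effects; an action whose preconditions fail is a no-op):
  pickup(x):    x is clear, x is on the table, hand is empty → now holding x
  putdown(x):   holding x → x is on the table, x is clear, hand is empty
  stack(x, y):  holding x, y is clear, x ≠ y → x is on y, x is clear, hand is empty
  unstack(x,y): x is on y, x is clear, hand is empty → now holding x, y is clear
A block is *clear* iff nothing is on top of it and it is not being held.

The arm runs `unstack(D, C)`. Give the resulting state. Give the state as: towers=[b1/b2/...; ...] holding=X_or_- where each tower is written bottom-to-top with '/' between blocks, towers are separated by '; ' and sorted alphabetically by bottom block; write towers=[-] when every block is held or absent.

towers=[A/B/F; C; E; G] holding=D

before: towers=[A/B/F; C/D; E; G] holding=-
pre[unstack(D, C)]: on(D,C) ok, clear(D) ok, handempty ok
all met → apply unstack(D, C)
after:  towers=[A/B/F; C; E; G] holding=D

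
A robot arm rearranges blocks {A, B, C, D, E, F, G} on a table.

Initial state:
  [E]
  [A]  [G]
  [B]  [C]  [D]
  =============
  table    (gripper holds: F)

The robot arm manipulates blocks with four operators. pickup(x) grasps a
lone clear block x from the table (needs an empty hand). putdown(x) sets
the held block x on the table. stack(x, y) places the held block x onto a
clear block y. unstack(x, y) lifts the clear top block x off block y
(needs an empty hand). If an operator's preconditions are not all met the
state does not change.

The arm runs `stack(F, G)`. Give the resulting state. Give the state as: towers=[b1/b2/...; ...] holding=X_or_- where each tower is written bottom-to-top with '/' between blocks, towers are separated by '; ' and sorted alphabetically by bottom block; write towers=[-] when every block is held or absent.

before: towers=[B/A/E; C/G; D] holding=F
pre[stack(F, G)]: holding(F) ✓, clear(G) ✓, F≠G ✓
all met → apply stack(F, G)
after:  towers=[B/A/E; C/G/F; D] holding=-

towers=[B/A/E; C/G/F; D] holding=-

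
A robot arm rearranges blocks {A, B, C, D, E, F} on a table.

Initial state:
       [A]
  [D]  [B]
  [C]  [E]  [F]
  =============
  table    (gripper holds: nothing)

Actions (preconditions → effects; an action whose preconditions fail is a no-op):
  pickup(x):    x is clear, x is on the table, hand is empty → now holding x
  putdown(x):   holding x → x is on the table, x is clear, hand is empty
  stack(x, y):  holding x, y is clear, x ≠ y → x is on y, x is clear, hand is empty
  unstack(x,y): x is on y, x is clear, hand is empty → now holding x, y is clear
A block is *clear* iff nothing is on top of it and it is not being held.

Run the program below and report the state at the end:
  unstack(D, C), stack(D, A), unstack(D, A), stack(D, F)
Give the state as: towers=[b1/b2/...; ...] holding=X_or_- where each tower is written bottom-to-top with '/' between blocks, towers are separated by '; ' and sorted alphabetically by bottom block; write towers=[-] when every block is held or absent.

towers=[C; E/B/A; F/D] holding=-

step 1 (unstack(D, C)): towers=[C; E/B/A; F] holding=D
step 2 (stack(D, A)): towers=[C; E/B/A/D; F] holding=-
step 3 (unstack(D, A)): towers=[C; E/B/A; F] holding=D
step 4 (stack(D, F)): towers=[C; E/B/A; F/D] holding=-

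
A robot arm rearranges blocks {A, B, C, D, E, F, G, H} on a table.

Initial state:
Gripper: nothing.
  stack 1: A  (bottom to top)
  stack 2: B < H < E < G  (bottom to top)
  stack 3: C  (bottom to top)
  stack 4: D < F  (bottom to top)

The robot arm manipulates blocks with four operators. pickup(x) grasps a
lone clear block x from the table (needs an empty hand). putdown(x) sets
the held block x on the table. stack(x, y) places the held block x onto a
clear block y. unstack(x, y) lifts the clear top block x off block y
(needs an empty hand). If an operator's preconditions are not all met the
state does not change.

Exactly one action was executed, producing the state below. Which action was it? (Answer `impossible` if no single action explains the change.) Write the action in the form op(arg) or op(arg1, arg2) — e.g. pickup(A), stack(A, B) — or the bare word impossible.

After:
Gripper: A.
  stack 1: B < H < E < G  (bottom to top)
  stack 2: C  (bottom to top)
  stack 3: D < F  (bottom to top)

target: towers=[B/H/E/G; C; D/F] holding=A
     unstack(G, E) → towers=[A; B/H/E; C; D/F] holding=G
         pickup(A) → towers=[B/H/E/G; C; D/F] holding=A  ← match
     unstack(F, D) → towers=[A; B/H/E/G; C; D] holding=F
         pickup(C) → towers=[A; B/H/E/G; D/F] holding=C

pickup(A)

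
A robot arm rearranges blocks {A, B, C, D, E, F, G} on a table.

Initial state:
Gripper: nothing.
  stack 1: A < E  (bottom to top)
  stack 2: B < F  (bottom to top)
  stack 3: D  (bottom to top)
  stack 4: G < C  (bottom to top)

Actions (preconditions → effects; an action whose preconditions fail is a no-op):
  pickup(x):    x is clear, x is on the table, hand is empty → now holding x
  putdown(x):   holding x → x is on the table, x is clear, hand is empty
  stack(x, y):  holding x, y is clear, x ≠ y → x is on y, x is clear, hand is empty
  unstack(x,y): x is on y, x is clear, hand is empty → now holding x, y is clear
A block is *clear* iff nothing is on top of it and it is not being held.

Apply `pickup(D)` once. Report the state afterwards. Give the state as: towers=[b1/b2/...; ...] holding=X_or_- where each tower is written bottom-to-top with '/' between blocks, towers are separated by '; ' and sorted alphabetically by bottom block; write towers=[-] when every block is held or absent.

before: towers=[A/E; B/F; D; G/C] holding=-
pre[pickup(D)]: clear(D) yes, ontable(D) yes, handempty yes
all met → apply pickup(D)
after:  towers=[A/E; B/F; G/C] holding=D

towers=[A/E; B/F; G/C] holding=D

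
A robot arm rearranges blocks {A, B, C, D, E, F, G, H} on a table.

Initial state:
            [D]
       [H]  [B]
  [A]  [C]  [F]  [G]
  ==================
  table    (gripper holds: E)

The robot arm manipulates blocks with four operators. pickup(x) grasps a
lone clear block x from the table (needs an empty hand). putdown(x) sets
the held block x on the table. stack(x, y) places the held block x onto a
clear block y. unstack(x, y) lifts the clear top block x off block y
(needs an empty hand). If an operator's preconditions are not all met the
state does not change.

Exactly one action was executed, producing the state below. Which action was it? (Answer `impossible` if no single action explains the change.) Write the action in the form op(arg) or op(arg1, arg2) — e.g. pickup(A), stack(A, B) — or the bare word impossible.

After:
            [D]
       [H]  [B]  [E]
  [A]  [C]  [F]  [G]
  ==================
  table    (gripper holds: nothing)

stack(E, G)

target: towers=[A; C/H; F/B/D; G/E] holding=-
        putdown(E) → towers=[A; C/H; E; F/B/D; G] holding=-
       stack(E, G) → towers=[A; C/H; F/B/D; G/E] holding=-  ← match
       stack(E, A) → towers=[A/E; C/H; F/B/D; G] holding=-
       stack(E, H) → towers=[A; C/H/E; F/B/D; G] holding=-
       stack(E, D) → towers=[A; C/H; F/B/D/E; G] holding=-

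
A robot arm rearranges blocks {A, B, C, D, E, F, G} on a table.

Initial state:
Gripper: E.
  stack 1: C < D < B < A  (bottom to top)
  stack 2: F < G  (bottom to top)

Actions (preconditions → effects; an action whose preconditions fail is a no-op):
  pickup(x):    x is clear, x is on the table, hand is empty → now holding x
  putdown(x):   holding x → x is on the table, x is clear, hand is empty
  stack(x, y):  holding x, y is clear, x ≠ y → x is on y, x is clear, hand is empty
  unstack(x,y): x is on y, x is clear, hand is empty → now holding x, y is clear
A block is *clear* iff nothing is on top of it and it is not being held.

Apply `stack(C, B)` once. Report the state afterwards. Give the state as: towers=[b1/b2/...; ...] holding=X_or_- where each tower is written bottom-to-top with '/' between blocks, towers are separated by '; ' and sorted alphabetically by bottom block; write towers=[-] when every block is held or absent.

before: towers=[C/D/B/A; F/G] holding=E
pre[stack(C, B)]: holding(C) ✗, clear(B) ✗, C≠B ✓
holding(C), clear(B) unmet → stack(C, B) is a no-op
after:  towers=[C/D/B/A; F/G] holding=E

towers=[C/D/B/A; F/G] holding=E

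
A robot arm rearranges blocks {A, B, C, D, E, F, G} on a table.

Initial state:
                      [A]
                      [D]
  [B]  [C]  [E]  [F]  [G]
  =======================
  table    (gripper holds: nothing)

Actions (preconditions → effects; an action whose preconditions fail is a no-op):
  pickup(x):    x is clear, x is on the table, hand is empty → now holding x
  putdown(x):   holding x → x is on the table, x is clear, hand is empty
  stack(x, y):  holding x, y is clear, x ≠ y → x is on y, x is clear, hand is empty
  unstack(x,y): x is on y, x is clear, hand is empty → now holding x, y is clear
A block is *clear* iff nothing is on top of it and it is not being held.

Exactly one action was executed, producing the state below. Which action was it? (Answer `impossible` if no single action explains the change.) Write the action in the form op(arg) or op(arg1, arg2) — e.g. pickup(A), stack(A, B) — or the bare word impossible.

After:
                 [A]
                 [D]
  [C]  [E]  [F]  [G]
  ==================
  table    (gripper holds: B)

target: towers=[C; E; F; G/D/A] holding=B
         pickup(B) → towers=[C; E; F; G/D/A] holding=B  ← match
         pickup(F) → towers=[B; C; E; G/D/A] holding=F
     unstack(A, D) → towers=[B; C; E; F; G/D] holding=A
         pickup(E) → towers=[B; C; F; G/D/A] holding=E
         pickup(C) → towers=[B; E; F; G/D/A] holding=C

pickup(B)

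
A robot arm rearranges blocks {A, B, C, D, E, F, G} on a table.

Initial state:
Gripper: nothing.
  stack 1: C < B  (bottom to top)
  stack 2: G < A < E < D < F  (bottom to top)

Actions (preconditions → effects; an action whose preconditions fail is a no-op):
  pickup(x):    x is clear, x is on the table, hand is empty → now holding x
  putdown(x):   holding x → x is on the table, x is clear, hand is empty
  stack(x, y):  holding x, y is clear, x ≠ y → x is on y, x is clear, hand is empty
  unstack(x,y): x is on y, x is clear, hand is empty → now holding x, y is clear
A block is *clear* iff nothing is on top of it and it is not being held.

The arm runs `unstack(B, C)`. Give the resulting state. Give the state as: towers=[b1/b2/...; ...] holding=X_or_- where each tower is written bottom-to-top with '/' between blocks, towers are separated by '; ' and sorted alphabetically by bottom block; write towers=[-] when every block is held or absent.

before: towers=[C/B; G/A/E/D/F] holding=-
pre[unstack(B, C)]: on(B,C) ok, clear(B) ok, handempty ok
all met → apply unstack(B, C)
after:  towers=[C; G/A/E/D/F] holding=B

towers=[C; G/A/E/D/F] holding=B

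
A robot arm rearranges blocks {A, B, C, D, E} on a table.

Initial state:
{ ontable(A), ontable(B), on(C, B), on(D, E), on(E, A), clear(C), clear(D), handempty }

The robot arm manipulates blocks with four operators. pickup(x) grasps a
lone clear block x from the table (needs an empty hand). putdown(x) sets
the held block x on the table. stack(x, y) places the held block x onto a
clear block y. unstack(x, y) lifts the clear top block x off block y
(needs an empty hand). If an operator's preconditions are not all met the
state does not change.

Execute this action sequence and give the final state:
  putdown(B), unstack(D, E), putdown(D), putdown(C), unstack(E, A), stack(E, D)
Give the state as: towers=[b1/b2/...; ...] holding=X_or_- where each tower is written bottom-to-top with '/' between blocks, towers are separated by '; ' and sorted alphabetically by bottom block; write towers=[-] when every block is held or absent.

towers=[A; B/C; D/E] holding=-

step 1 (putdown(B)) [no-op]: towers=[A/E/D; B/C] holding=-
step 2 (unstack(D, E)): towers=[A/E; B/C] holding=D
step 3 (putdown(D)): towers=[A/E; B/C; D] holding=-
step 4 (putdown(C)) [no-op]: towers=[A/E; B/C; D] holding=-
step 5 (unstack(E, A)): towers=[A; B/C; D] holding=E
step 6 (stack(E, D)): towers=[A; B/C; D/E] holding=-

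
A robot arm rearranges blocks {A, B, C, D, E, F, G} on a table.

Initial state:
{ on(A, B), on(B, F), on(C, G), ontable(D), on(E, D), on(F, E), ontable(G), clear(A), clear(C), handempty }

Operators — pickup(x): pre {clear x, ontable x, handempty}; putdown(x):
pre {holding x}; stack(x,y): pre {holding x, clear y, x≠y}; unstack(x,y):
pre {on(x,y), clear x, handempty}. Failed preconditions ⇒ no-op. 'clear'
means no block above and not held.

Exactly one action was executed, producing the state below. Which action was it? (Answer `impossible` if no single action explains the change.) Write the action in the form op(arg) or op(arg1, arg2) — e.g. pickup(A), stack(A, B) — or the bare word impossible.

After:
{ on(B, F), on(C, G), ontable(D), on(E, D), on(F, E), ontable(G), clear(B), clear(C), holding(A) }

unstack(A, B)

target: towers=[D/E/F/B; G/C] holding=A
     unstack(A, B) → towers=[D/E/F/B; G/C] holding=A  ← match
     unstack(C, G) → towers=[D/E/F/B/A; G] holding=C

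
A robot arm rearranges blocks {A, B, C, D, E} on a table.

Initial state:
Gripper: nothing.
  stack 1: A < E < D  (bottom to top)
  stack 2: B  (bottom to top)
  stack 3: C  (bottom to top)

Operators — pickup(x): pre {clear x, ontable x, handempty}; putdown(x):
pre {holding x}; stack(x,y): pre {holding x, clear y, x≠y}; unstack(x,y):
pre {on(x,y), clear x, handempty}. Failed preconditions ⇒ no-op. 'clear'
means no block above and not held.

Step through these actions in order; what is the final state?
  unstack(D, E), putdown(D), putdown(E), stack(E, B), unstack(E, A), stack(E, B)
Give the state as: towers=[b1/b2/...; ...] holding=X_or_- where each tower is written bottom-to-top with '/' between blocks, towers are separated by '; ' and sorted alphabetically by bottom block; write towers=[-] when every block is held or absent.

towers=[A; B/E; C; D] holding=-

step 1 (unstack(D, E)): towers=[A/E; B; C] holding=D
step 2 (putdown(D)): towers=[A/E; B; C; D] holding=-
step 3 (putdown(E)) [no-op]: towers=[A/E; B; C; D] holding=-
step 4 (stack(E, B)) [no-op]: towers=[A/E; B; C; D] holding=-
step 5 (unstack(E, A)): towers=[A; B; C; D] holding=E
step 6 (stack(E, B)): towers=[A; B/E; C; D] holding=-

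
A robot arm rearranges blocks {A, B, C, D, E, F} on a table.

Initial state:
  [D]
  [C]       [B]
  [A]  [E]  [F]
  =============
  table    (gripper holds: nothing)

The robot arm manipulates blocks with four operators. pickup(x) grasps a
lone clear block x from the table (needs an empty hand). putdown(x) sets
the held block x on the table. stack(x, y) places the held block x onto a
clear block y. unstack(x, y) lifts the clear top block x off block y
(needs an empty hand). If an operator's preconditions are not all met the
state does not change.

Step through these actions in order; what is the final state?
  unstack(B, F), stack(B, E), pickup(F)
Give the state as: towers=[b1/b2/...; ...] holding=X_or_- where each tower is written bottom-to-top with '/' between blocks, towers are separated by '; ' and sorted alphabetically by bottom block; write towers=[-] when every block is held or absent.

towers=[A/C/D; E/B] holding=F

step 1 (unstack(B, F)): towers=[A/C/D; E; F] holding=B
step 2 (stack(B, E)): towers=[A/C/D; E/B; F] holding=-
step 3 (pickup(F)): towers=[A/C/D; E/B] holding=F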